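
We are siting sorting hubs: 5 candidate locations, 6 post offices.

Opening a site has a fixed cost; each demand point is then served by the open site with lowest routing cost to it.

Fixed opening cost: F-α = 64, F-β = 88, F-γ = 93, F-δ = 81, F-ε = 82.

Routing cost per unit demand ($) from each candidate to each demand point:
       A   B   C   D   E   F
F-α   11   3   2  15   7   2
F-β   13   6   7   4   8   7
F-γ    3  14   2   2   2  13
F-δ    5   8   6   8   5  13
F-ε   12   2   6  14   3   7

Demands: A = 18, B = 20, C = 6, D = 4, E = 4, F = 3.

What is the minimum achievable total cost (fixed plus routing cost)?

Open {F-α, F-γ}: assign each demand point to its cheapest open site.
  A→F-γ 18×3=54, B→F-α 20×3=60, C→F-α 6×2=12, D→F-γ 4×2=8, E→F-γ 4×2=8, F→F-α 3×2=6
  routing cost 148, fixed 157 → total 305.
Compare {F-γ, F-ε}: routing cost 143 + fixed 175 = 318.
Compare {F-α, F-δ}: routing cost 220 + fixed 145 = 365.
Compare {F-α, F-γ, F-ε}: routing cost 128 + fixed 239 = 367.
All other subsets cost ≥ 318. Minimum total cost: 305.

305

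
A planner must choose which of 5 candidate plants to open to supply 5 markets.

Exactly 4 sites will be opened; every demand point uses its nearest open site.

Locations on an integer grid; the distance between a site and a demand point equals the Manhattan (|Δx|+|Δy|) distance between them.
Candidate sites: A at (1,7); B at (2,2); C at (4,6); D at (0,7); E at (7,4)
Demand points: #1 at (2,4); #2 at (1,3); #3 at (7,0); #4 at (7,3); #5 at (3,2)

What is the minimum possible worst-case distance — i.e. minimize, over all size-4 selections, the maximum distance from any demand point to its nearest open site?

Open {A, B, C, E}.
  Farthest demand point is #3 at distance 4 (to E); all others are ≤ 4.
With {A, B, D, E} the worst case is 4.
With {B, C, D, E} the worst case is 4.
No size-4 selection achieves below 4.

4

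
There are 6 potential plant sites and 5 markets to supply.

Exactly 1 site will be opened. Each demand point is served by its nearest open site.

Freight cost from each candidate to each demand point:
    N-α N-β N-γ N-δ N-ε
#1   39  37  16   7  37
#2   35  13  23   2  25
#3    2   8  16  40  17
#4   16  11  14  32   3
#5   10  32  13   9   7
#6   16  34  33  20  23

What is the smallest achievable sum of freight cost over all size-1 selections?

Open {#5}.
  N-α→#5 10, N-β→#5 32, N-γ→#5 13, N-δ→#5 9, N-ε→#5 7  ⇒ total 71.
Compare {#4}: total 76.
Compare {#3}: total 83.
No size-1 selection does better; minimum is 71.

71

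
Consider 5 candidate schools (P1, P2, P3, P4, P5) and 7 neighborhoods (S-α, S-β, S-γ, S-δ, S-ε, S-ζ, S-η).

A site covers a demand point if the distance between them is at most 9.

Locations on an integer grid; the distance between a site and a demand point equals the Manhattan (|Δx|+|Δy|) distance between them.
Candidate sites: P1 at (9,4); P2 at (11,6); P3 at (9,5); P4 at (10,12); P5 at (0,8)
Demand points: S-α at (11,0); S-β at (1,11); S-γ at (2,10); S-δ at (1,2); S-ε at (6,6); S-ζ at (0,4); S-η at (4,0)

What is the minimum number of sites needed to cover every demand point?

2

Coverage sets (demand points within 9 of each site):
  P1: {S-α, S-ε, S-ζ, S-η}
  P2: {S-α, S-ε}
  P3: {S-α, S-ε}
  P4: {}
  P5: {S-β, S-γ, S-δ, S-ε, S-ζ}
No single site covers all 7 demand points.
But {P1, P5} covers everything, so the minimum is 2.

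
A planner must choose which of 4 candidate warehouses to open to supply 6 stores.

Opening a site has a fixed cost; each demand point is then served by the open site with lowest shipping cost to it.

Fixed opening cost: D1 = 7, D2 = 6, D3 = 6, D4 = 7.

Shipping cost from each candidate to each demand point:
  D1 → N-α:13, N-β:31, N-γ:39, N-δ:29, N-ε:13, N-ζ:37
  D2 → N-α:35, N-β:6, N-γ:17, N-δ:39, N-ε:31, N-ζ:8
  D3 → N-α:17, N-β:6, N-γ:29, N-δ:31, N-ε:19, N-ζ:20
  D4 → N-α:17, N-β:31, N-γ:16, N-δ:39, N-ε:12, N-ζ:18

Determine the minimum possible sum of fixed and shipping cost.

99

Open {D1, D2}: assign each demand point to its cheapest open site.
  N-α→D1 13, N-β→D2 6, N-γ→D2 17, N-δ→D1 29, N-ε→D1 13, N-ζ→D2 8
  shipping cost 86, fixed 13 → total 99.
Compare {D1, D2, D4}: shipping cost 84 + fixed 20 = 104.
Compare {D1, D2, D3}: shipping cost 86 + fixed 19 = 105.
Compare {D2, D3, D4}: shipping cost 90 + fixed 19 = 109.
All other subsets cost ≥ 104. Minimum total cost: 99.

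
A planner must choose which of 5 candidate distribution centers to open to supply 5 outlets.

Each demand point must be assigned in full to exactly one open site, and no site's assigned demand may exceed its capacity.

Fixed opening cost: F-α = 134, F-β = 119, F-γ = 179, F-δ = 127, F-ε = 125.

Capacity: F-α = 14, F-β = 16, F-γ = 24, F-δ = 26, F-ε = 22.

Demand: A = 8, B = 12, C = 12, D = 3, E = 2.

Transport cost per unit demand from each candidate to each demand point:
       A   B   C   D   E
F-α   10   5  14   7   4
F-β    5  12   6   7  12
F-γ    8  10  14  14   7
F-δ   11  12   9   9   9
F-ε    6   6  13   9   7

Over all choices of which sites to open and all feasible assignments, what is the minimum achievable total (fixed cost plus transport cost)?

Open {F-β, F-ε}; cheapest assignment that respects the capacities:
  F-β (cap 16, load 15): C, D — cost 12×6 + 3×7 = 93
  F-ε (cap 22, load 22): A, B, E — cost 8×6 + 12×6 + 2×7 = 134
  Shipping 227, fixed 244 → total 471.
  Any other capacity-feasible assignment to {F-β, F-ε} ships for at least 227.
Compare {F-δ, F-ε}: its best feasible assignment gives total 521.
Compare {F-α, F-δ}: its best feasible assignment gives total 552.
Every other set of open sites that can feasibly serve all demand totals ≥ 521 even under its best assignment. Minimum: 471.

471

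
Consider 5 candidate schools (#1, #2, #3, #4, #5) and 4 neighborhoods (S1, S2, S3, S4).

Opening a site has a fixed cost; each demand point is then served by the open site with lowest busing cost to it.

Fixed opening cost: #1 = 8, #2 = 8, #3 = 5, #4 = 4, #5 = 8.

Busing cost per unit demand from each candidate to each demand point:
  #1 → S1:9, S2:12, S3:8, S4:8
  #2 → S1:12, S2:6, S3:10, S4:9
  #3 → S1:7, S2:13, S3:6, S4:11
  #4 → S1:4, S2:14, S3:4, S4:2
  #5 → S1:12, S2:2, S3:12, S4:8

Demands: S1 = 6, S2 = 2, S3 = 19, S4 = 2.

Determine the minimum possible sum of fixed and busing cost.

120

Open {#4, #5}: assign each demand point to its cheapest open site.
  S1→#4 6×4=24, S2→#5 2×2=4, S3→#4 19×4=76, S4→#4 2×2=4
  busing cost 108, fixed 12 → total 120.
Compare {#3, #4, #5}: busing cost 108 + fixed 17 = 125.
Compare {#2, #4}: busing cost 116 + fixed 12 = 128.
Compare {#1, #4, #5}: busing cost 108 + fixed 20 = 128.
All other subsets cost ≥ 125. Minimum total cost: 120.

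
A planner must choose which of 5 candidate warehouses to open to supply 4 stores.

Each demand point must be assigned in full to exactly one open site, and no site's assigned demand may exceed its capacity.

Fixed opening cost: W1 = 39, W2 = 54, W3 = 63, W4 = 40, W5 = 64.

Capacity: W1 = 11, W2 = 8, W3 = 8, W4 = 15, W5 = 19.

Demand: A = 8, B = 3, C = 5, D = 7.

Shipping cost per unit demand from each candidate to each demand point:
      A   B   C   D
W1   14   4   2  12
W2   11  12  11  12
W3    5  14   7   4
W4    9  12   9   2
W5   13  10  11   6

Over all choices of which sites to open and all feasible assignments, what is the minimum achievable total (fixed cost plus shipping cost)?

187

Open {W1, W4}; cheapest assignment that respects the capacities:
  W1 (cap 11, load 8): B, C — cost 3×4 + 5×2 = 22
  W4 (cap 15, load 15): A, D — cost 8×9 + 7×2 = 86
  Shipping 108, fixed 79 → total 187.
  Any other capacity-feasible assignment to {W1, W4} ships for at least 108.
Compare {W1, W3, W4}: its best feasible assignment gives total 218.
Compare {W3, W4}: its best feasible assignment gives total 238.
Every other set of open sites that can feasibly serve all demand totals ≥ 218 even under its best assignment. Minimum: 187.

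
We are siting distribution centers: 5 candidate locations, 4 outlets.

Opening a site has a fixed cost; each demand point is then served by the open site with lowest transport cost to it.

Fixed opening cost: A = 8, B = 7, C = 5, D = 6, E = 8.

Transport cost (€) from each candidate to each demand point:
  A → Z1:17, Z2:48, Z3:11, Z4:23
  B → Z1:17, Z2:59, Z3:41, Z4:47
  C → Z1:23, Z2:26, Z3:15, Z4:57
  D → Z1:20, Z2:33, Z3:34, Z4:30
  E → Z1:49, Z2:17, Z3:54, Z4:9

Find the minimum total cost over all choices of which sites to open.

70

Open {A, E}: assign each demand point to its cheapest open site.
  Z1→A 17, Z2→E 17, Z3→A 11, Z4→E 9
  transport cost 54, fixed 16 → total 70.
Compare {A, C, E}: transport cost 54 + fixed 21 = 75.
Compare {A, D, E}: transport cost 54 + fixed 22 = 76.
Compare {C, E}: transport cost 64 + fixed 13 = 77.
All other subsets cost ≥ 75. Minimum total cost: 70.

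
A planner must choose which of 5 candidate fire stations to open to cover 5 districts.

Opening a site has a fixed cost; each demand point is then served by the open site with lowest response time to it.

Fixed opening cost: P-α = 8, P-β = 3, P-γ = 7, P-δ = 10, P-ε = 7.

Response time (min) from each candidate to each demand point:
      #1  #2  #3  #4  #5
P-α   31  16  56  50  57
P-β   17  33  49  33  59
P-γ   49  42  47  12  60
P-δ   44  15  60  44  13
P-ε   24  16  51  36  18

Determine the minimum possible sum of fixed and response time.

Open {P-β, P-γ, P-δ}: assign each demand point to its cheapest open site.
  #1→P-β 17, #2→P-δ 15, #3→P-γ 47, #4→P-γ 12, #5→P-δ 13
  response time 104, fixed 20 → total 124.
Compare {P-β, P-γ, P-ε}: response time 110 + fixed 17 = 127.
Compare {P-γ, P-ε}: response time 117 + fixed 14 = 131.
Compare {P-β, P-γ, P-δ, P-ε}: response time 104 + fixed 27 = 131.
All other subsets cost ≥ 127. Minimum total cost: 124.

124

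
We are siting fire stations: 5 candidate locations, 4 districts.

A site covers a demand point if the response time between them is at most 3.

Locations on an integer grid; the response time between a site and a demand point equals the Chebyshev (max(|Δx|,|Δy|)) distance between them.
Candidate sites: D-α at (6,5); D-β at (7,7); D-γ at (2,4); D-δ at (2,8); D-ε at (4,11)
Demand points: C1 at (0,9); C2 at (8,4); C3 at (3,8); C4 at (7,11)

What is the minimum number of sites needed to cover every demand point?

Coverage sets (demand points within 3 of each site):
  D-α: {C2, C3}
  D-β: {C2}
  D-γ: {}
  D-δ: {C1, C3}
  D-ε: {C3, C4}
No 2 sites suffice: every size-2 union leaves at least one demand point uncovered.
But {D-α, D-δ, D-ε} covers everything, so the minimum is 3.

3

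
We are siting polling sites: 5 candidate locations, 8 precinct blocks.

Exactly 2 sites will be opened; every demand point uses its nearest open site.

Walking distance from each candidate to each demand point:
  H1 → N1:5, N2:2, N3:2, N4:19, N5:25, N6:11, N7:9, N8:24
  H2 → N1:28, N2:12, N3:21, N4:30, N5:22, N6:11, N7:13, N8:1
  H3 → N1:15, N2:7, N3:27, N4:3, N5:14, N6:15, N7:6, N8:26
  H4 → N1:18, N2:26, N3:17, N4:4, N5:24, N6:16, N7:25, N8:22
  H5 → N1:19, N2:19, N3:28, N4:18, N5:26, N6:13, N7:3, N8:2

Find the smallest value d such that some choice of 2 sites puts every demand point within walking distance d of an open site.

Open {H2, H3}.
  Farthest demand point is N3 at walking distance 21 (to H2); all others are ≤ 21.
With {H1, H2} the worst case is 22.
With {H2, H4} the worst case is 22.
No size-2 selection achieves below 21.

21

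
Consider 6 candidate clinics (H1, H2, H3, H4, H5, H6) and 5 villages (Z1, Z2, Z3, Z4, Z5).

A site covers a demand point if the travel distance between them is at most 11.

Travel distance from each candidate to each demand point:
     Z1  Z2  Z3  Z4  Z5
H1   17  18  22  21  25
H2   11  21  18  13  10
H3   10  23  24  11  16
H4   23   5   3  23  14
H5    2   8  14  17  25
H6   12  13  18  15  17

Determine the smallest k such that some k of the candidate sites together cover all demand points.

Coverage sets (demand points within 11 of each site):
  H1: {}
  H2: {Z1, Z5}
  H3: {Z1, Z4}
  H4: {Z2, Z3}
  H5: {Z1, Z2}
  H6: {}
No 2 sites suffice: every size-2 union leaves at least one demand point uncovered.
But {H2, H3, H4} covers everything, so the minimum is 3.

3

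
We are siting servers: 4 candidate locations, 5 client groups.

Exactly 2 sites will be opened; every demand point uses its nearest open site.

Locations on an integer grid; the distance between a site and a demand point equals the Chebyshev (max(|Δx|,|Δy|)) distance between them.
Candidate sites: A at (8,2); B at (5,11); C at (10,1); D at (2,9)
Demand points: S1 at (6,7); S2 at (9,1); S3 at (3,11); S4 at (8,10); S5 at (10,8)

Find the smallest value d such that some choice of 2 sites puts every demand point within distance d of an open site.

Open {A, B}.
  Farthest demand point is S5 at distance 5 (to B); all others are ≤ 5.
With {B, C} the worst case is 5.
With {A, D} the worst case is 6.
No size-2 selection achieves below 5.

5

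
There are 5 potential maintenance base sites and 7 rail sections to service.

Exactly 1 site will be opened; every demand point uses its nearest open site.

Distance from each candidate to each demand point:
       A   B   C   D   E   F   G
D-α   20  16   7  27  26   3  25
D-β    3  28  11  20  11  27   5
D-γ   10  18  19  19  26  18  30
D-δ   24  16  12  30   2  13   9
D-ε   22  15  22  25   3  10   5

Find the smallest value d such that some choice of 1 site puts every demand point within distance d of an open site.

Open {D-ε}.
  Farthest demand point is D at distance 25 (to D-ε); all others are ≤ 25.
With {D-α} the worst case is 27.
With {D-β} the worst case is 28.
No size-1 selection achieves below 25.

25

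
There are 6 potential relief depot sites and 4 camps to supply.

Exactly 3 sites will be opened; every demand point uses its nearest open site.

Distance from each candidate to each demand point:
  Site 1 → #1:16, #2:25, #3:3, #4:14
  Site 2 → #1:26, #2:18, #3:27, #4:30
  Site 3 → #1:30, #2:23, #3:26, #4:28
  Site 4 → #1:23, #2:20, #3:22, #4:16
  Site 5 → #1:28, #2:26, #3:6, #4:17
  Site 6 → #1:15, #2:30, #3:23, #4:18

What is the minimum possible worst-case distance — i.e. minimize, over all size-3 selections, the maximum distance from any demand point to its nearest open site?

Open {Site 1, Site 2, Site 3}.
  Farthest demand point is #2 at distance 18 (to Site 2); all others are ≤ 18.
With {Site 1, Site 2, Site 4} the worst case is 18.
With {Site 1, Site 2, Site 5} the worst case is 18.
No size-3 selection achieves below 18.

18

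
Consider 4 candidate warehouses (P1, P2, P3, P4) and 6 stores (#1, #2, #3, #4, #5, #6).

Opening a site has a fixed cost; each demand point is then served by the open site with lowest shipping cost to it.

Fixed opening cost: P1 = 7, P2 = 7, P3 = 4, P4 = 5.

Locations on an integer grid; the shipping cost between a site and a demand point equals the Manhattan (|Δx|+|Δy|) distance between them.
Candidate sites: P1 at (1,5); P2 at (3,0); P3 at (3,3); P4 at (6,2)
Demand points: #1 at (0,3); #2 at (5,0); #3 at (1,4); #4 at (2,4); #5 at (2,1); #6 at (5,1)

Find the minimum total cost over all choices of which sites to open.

Open {P3}: assign each demand point to its cheapest open site.
  #1→P3 3, #2→P3 5, #3→P3 3, #4→P3 2, #5→P3 3, #6→P3 4
  shipping cost 20, fixed 4 → total 24.
Compare {P3, P4}: shipping cost 16 + fixed 9 = 25.
Compare {P2, P3}: shipping cost 15 + fixed 11 = 26.
Compare {P1, P2}: shipping cost 13 + fixed 14 = 27.
All other subsets cost ≥ 25. Minimum total cost: 24.

24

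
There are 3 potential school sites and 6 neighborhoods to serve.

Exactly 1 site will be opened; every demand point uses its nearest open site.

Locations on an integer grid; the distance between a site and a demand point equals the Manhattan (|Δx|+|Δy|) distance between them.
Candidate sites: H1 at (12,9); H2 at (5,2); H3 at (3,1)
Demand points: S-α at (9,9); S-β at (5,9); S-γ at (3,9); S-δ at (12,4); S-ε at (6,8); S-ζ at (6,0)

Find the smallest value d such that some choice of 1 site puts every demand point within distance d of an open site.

Open {H2}.
  Farthest demand point is S-α at distance 11 (to H2); all others are ≤ 11.
With {H3} the worst case is 14.
With {H1} the worst case is 15.
No size-1 selection achieves below 11.

11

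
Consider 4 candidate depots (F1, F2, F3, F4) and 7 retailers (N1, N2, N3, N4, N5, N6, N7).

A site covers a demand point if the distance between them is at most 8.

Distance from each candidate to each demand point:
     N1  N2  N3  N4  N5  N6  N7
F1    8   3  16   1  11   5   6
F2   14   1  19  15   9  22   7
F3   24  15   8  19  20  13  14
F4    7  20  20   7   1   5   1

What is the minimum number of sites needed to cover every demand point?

Coverage sets (demand points within 8 of each site):
  F1: {N1, N2, N4, N6, N7}
  F2: {N2, N7}
  F3: {N3}
  F4: {N1, N4, N5, N6, N7}
No 2 sites suffice: every size-2 union leaves at least one demand point uncovered.
But {F1, F3, F4} covers everything, so the minimum is 3.

3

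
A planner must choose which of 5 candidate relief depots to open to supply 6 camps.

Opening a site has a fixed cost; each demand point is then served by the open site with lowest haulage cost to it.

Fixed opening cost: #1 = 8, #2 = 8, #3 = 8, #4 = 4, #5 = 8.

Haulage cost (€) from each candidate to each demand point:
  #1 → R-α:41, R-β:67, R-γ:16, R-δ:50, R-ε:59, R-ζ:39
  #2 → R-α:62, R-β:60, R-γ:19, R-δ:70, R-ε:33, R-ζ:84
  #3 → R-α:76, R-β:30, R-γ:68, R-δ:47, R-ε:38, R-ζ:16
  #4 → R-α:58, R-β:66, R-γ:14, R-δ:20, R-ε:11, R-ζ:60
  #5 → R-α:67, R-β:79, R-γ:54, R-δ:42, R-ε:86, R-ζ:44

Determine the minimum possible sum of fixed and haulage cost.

152

Open {#1, #3, #4}: assign each demand point to its cheapest open site.
  R-α→#1 41, R-β→#3 30, R-γ→#4 14, R-δ→#4 20, R-ε→#4 11, R-ζ→#3 16
  haulage cost 132, fixed 20 → total 152.
Compare {#1, #2, #3, #4}: haulage cost 132 + fixed 28 = 160.
Compare {#1, #3, #4, #5}: haulage cost 132 + fixed 28 = 160.
Compare {#3, #4}: haulage cost 149 + fixed 12 = 161.
All other subsets cost ≥ 160. Minimum total cost: 152.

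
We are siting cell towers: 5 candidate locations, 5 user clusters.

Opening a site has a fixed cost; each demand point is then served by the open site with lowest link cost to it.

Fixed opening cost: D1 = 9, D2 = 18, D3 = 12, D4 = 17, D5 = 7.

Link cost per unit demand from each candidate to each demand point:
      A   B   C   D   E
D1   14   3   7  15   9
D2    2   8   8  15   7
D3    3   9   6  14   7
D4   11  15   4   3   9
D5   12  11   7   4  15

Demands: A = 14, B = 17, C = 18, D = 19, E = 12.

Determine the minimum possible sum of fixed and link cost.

336

Open {D1, D2, D4}: assign each demand point to its cheapest open site.
  A→D2 14×2=28, B→D1 17×3=51, C→D4 18×4=72, D→D4 19×3=57, E→D2 12×7=84
  link cost 292, fixed 44 → total 336.
Compare {D1, D2, D4, D5}: link cost 292 + fixed 51 = 343.
Compare {D1, D3, D4}: link cost 306 + fixed 38 = 344.
Compare {D1, D2, D3, D4}: link cost 292 + fixed 56 = 348.
All other subsets cost ≥ 343. Minimum total cost: 336.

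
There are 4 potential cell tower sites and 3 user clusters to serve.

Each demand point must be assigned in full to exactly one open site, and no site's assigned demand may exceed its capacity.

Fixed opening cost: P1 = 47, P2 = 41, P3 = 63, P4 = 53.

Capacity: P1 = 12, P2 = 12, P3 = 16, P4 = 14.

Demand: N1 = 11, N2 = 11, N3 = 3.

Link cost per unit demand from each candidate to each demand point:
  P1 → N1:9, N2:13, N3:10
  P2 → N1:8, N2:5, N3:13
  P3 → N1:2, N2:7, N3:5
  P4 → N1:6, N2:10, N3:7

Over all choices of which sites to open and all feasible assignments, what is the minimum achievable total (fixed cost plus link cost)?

Open {P2, P3}; cheapest assignment that respects the capacities:
  P2 (cap 12, load 11): N2 — cost 11×5 = 55
  P3 (cap 16, load 14): N1, N3 — cost 11×2 + 3×5 = 37
  Shipping 92, fixed 104 → total 196.
  Any other capacity-feasible assignment to {P2, P3} ships for at least 92.
Compare {P2, P4}: its best feasible assignment gives total 236.
Compare {P1, P2, P3}: its best feasible assignment gives total 243.
Every other set of open sites that can feasibly serve all demand totals ≥ 236 even under its best assignment. Minimum: 196.

196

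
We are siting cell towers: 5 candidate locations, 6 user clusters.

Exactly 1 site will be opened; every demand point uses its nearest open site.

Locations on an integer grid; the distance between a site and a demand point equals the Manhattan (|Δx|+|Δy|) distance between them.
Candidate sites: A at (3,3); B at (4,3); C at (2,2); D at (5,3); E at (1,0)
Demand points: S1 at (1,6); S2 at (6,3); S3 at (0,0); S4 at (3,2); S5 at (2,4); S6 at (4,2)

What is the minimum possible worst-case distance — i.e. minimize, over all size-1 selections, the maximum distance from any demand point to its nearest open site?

5

Open {C}.
  Farthest demand point is S1 at distance 5 (to C); all others are ≤ 5.
With {A} the worst case is 6.
With {B} the worst case is 7.
No size-1 selection achieves below 5.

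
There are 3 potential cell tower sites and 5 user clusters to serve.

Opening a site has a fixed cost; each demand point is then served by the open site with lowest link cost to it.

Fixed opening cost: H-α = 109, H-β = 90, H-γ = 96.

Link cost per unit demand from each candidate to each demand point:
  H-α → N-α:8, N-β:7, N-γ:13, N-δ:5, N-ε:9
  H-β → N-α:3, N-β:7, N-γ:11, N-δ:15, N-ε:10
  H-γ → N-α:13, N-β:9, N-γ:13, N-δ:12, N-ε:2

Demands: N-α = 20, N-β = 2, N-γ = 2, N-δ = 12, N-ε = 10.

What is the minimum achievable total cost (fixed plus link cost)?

445

Open {H-α, H-β}: assign each demand point to its cheapest open site.
  N-α→H-β 20×3=60, N-β→H-α 2×7=14, N-γ→H-β 2×11=22, N-δ→H-α 12×5=60, N-ε→H-α 10×9=90
  link cost 246, fixed 199 → total 445.
Compare {H-β, H-γ}: link cost 260 + fixed 186 = 446.
Compare {H-α}: link cost 350 + fixed 109 = 459.
Compare {H-β}: link cost 376 + fixed 90 = 466.
All other subsets cost ≥ 446. Minimum total cost: 445.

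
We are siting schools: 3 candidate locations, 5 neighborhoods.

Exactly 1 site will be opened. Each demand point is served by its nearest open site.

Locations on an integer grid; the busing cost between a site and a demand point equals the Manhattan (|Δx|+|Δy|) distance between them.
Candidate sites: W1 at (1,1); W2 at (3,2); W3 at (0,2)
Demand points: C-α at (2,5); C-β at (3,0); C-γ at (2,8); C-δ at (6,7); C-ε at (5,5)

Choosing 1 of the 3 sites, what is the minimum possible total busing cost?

26

Open {W2}.
  C-α→W2 4, C-β→W2 2, C-γ→W2 7, C-δ→W2 8, C-ε→W2 5  ⇒ total 26.
Compare {W1}: total 35.
Compare {W3}: total 37.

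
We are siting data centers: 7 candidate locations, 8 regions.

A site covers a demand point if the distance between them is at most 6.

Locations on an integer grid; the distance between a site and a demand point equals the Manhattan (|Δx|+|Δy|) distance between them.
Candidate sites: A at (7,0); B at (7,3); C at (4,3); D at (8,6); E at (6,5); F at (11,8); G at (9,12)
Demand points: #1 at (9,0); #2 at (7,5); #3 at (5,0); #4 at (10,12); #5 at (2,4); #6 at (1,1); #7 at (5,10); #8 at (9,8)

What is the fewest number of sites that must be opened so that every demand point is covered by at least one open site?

Coverage sets (demand points within 6 of each site):
  A: {#1, #2, #3}
  B: {#1, #2, #3, #5}
  C: {#2, #3, #5, #6}
  D: {#2, #8}
  E: {#2, #3, #5, #7, #8}
  F: {#4, #8}
  G: {#4, #7, #8}
No 2 sites suffice: every size-2 union leaves at least one demand point uncovered.
But {A, C, G} covers everything, so the minimum is 3.

3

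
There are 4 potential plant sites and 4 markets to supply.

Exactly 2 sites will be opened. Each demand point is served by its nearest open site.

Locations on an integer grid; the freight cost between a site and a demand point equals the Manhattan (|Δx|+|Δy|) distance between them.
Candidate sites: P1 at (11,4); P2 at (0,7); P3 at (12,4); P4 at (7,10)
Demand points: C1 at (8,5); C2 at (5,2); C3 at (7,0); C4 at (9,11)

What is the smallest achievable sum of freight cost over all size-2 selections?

23

Open {P1, P4}.
  C1→P1 4, C2→P1 8, C3→P1 8, C4→P4 3  ⇒ total 23.
Compare {P3, P4}: total 26.
Compare {P1, P2}: total 29.
No size-2 selection does better; minimum is 23.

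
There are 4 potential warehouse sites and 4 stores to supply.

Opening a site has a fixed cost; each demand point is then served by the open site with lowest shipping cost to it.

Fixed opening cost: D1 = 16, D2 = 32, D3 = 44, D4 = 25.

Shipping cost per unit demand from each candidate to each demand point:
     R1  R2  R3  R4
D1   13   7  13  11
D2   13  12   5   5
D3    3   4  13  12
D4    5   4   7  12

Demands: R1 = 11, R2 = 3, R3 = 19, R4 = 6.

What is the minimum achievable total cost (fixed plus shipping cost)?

246

Open {D2, D3}: assign each demand point to its cheapest open site.
  R1→D3 11×3=33, R2→D3 3×4=12, R3→D2 19×5=95, R4→D2 6×5=30
  shipping cost 170, fixed 76 → total 246.
Compare {D2, D4}: shipping cost 192 + fixed 57 = 249.
Compare {D1, D2, D3}: shipping cost 170 + fixed 92 = 262.
Compare {D1, D2, D4}: shipping cost 192 + fixed 73 = 265.
All other subsets cost ≥ 249. Minimum total cost: 246.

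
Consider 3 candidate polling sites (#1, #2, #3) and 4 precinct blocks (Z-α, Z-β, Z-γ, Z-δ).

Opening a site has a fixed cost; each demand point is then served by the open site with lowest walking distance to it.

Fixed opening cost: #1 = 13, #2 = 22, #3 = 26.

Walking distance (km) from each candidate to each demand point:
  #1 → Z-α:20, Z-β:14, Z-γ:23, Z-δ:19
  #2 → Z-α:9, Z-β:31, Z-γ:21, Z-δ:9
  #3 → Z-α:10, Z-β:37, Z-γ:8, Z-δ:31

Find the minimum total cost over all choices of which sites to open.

Open {#1, #2}: assign each demand point to its cheapest open site.
  Z-α→#2 9, Z-β→#1 14, Z-γ→#2 21, Z-δ→#2 9
  walking distance 53, fixed 35 → total 88.
Compare {#1}: walking distance 76 + fixed 13 = 89.
Compare {#1, #3}: walking distance 51 + fixed 39 = 90.
Compare {#2}: walking distance 70 + fixed 22 = 92.
All other subsets cost ≥ 89. Minimum total cost: 88.

88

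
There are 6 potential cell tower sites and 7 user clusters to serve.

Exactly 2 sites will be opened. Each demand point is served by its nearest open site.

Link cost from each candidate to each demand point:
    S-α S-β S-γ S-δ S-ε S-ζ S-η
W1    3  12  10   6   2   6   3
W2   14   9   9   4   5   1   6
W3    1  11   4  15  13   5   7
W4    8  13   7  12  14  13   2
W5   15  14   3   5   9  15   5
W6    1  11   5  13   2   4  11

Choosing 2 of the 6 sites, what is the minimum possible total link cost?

Open {W2, W6}.
  S-α→W6 1, S-β→W2 9, S-γ→W6 5, S-δ→W2 4, S-ε→W6 2, S-ζ→W2 1, S-η→W2 6  ⇒ total 28.
Compare {W2, W3}: total 30.
Compare {W1, W2}: total 31.
No size-2 selection does better; minimum is 28.

28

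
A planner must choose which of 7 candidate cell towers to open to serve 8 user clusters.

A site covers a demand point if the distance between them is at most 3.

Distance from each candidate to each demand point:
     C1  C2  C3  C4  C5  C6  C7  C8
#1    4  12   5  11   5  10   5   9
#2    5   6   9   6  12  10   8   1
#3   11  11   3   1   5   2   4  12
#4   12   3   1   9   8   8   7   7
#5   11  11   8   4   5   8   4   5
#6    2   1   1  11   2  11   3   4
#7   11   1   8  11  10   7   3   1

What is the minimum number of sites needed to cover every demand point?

3

Coverage sets (demand points within 3 of each site):
  #1: {}
  #2: {C8}
  #3: {C3, C4, C6}
  #4: {C2, C3}
  #5: {}
  #6: {C1, C2, C3, C5, C7}
  #7: {C2, C7, C8}
No 2 sites suffice: every size-2 union leaves at least one demand point uncovered.
But {#2, #3, #6} covers everything, so the minimum is 3.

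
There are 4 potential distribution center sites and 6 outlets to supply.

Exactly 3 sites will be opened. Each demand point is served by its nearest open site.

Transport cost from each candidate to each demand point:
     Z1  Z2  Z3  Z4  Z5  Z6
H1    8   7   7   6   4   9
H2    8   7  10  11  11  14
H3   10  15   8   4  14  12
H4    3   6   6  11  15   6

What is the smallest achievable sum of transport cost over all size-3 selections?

Open {H1, H3, H4}.
  Z1→H4 3, Z2→H4 6, Z3→H4 6, Z4→H3 4, Z5→H1 4, Z6→H4 6  ⇒ total 29.
Compare {H1, H2, H4}: total 31.
Compare {H2, H3, H4}: total 36.
No size-3 selection does better; minimum is 29.

29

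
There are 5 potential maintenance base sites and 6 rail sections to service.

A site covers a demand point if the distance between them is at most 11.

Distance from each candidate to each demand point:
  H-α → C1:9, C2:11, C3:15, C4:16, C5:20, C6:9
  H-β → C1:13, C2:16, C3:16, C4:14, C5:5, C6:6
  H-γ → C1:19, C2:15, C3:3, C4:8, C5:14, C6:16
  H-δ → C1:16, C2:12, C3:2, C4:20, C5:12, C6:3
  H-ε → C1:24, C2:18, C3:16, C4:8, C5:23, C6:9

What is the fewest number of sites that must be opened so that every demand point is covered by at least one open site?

3

Coverage sets (demand points within 11 of each site):
  H-α: {C1, C2, C6}
  H-β: {C5, C6}
  H-γ: {C3, C4}
  H-δ: {C3, C6}
  H-ε: {C4, C6}
No 2 sites suffice: every size-2 union leaves at least one demand point uncovered.
But {H-α, H-β, H-γ} covers everything, so the minimum is 3.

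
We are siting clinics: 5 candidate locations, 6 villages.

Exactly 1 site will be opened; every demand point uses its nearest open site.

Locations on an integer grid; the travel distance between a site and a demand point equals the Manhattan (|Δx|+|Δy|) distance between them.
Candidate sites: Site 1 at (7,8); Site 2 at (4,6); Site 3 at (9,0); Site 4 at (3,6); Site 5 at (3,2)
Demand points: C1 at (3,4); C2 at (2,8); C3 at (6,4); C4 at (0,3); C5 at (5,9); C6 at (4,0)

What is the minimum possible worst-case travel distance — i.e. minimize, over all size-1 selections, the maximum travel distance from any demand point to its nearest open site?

7

Open {Site 2}.
  Farthest demand point is C4 at travel distance 7 (to Site 2); all others are ≤ 7.
With {Site 4} the worst case is 7.
With {Site 5} the worst case is 9.
No size-1 selection achieves below 7.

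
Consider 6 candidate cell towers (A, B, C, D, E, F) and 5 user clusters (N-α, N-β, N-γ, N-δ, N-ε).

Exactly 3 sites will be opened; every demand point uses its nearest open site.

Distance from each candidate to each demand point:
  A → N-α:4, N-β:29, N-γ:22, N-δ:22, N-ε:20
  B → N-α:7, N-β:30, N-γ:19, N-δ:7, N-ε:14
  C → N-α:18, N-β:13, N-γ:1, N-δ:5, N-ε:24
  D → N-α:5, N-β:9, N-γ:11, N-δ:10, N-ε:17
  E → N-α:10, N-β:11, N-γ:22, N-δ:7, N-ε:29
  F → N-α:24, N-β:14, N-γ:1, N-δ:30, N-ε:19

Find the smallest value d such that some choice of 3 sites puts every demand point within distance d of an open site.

14

Open {A, B, C}.
  Farthest demand point is N-ε at distance 14 (to B); all others are ≤ 14.
With {A, B, D} the worst case is 14.
With {A, B, F} the worst case is 14.
No size-3 selection achieves below 14.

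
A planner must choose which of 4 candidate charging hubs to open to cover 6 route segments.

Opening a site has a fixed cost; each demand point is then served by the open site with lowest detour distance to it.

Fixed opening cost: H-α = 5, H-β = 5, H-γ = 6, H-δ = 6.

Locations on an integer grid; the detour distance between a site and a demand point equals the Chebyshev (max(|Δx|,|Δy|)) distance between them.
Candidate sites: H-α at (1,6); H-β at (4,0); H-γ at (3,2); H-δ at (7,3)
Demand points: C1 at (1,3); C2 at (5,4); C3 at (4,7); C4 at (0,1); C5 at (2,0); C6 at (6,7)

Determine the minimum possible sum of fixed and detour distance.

25

Open {H-γ}: assign each demand point to its cheapest open site.
  C1→H-γ 2, C2→H-γ 2, C3→H-γ 5, C4→H-γ 3, C5→H-γ 2, C6→H-γ 5
  detour distance 19, fixed 6 → total 25.
Compare {H-α, H-γ}: detour distance 17 + fixed 11 = 28.
Compare {H-γ, H-δ}: detour distance 17 + fixed 12 = 29.
Compare {H-β, H-γ}: detour distance 19 + fixed 11 = 30.
All other subsets cost ≥ 28. Minimum total cost: 25.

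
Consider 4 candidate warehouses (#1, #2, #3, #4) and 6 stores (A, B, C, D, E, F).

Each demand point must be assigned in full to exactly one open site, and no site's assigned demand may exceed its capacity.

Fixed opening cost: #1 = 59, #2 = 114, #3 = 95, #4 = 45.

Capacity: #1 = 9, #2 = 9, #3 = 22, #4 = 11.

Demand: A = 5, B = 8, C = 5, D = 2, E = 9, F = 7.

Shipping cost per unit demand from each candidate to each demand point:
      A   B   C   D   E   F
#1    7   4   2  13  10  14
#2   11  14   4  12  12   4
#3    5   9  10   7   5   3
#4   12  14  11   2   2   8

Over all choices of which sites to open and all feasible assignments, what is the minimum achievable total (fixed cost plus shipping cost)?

349

Open {#1, #3, #4}; cheapest assignment that respects the capacities:
  #1 (cap 9, load 8): B — cost 8×4 = 32
  #3 (cap 22, load 17): A, C, F — cost 5×5 + 5×10 + 7×3 = 96
  #4 (cap 11, load 11): D, E — cost 2×2 + 9×2 = 22
  Shipping 150, fixed 199 → total 349.
  Any other capacity-feasible assignment to {#1, #3, #4} ships for at least 150.
Compare {#2, #3, #4}: its best feasible assignment gives total 414.
Compare {#1, #2, #3, #4}: its best feasible assignment gives total 433.
Every other set of open sites that can feasibly serve all demand totals ≥ 414 even under its best assignment. Minimum: 349.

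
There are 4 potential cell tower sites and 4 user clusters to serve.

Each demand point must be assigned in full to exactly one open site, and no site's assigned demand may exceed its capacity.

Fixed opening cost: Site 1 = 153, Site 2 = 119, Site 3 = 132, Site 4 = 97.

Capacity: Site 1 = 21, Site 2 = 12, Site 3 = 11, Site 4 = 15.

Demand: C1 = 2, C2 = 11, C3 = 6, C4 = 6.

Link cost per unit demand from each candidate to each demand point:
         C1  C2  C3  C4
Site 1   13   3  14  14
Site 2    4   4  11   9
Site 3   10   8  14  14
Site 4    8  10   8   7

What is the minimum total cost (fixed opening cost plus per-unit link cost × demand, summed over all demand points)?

366

Open {Site 2, Site 4}; cheapest assignment that respects the capacities:
  Site 2 (cap 12, load 11): C2 — cost 11×4 = 44
  Site 4 (cap 15, load 14): C1, C3, C4 — cost 2×8 + 6×8 + 6×7 = 106
  Shipping 150, fixed 216 → total 366.
  Any other capacity-feasible assignment to {Site 2, Site 4} ships for at least 150.
Compare {Site 1, Site 4}: its best feasible assignment gives total 389.
Compare {Site 3, Site 4}: its best feasible assignment gives total 423.
Every other set of open sites that can feasibly serve all demand totals ≥ 389 even under its best assignment. Minimum: 366.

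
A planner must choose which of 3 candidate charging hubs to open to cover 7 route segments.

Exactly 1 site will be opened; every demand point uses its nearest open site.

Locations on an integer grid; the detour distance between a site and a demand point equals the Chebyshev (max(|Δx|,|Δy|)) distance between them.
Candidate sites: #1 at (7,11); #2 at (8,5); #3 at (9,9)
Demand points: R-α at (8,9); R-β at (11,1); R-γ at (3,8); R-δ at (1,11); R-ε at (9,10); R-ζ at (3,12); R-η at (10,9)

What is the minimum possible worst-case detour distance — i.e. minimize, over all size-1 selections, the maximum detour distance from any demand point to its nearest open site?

7

Open {#2}.
  Farthest demand point is R-δ at detour distance 7 (to #2); all others are ≤ 7.
With {#3} the worst case is 8.
With {#1} the worst case is 10.
No size-1 selection achieves below 7.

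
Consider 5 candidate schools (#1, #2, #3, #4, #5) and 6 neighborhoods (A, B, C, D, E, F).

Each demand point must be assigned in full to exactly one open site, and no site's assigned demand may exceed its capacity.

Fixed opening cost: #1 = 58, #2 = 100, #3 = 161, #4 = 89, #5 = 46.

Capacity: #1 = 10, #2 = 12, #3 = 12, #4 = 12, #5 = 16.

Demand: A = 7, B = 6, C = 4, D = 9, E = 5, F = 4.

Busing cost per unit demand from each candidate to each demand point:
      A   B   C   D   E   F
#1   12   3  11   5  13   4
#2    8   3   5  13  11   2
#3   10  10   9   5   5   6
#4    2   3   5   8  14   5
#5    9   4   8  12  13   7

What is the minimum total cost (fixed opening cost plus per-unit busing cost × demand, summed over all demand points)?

Open {#1, #4, #5}; cheapest assignment that respects the capacities:
  #1 (cap 10, load 9): D — cost 9×5 = 45
  #4 (cap 12, load 11): A, C — cost 7×2 + 4×5 = 34
  #5 (cap 16, load 15): B, E, F — cost 6×4 + 5×13 + 4×7 = 117
  Shipping 196, fixed 193 → total 389.
  Any other capacity-feasible assignment to {#1, #4, #5} ships for at least 196.
Compare {#1, #2, #5}: its best feasible assignment gives total 434.
Compare {#1, #2, #4, #5}: its best feasible assignment gives total 459.
Every other set of open sites that can feasibly serve all demand totals ≥ 434 even under its best assignment. Minimum: 389.

389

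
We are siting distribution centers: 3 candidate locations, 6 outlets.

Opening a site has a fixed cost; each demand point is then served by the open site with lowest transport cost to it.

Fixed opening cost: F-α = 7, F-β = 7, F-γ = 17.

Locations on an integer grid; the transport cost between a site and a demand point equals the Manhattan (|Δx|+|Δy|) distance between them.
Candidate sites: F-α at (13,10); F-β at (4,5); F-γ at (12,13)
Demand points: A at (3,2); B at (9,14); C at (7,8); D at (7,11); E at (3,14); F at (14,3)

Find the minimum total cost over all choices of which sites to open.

57

Open {F-α, F-β}: assign each demand point to its cheapest open site.
  A→F-β 4, B→F-α 8, C→F-β 6, D→F-α 7, E→F-β 10, F→F-α 8
  transport cost 43, fixed 14 → total 57.
Compare {F-β}: transport cost 55 + fixed 7 = 62.
Compare {F-β, F-γ}: transport cost 43 + fixed 24 = 67.
Compare {F-α}: transport cost 63 + fixed 7 = 70.
All other subsets cost ≥ 62. Minimum total cost: 57.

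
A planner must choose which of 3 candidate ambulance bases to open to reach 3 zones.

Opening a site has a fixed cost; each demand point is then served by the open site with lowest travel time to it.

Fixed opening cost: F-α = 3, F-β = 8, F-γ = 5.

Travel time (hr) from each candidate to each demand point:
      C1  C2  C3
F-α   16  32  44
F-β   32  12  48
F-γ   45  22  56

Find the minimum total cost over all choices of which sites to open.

83

Open {F-α, F-β}: assign each demand point to its cheapest open site.
  C1→F-α 16, C2→F-β 12, C3→F-α 44
  travel time 72, fixed 11 → total 83.
Compare {F-α, F-β, F-γ}: travel time 72 + fixed 16 = 88.
Compare {F-α, F-γ}: travel time 82 + fixed 8 = 90.
Compare {F-α}: travel time 92 + fixed 3 = 95.
All other subsets cost ≥ 88. Minimum total cost: 83.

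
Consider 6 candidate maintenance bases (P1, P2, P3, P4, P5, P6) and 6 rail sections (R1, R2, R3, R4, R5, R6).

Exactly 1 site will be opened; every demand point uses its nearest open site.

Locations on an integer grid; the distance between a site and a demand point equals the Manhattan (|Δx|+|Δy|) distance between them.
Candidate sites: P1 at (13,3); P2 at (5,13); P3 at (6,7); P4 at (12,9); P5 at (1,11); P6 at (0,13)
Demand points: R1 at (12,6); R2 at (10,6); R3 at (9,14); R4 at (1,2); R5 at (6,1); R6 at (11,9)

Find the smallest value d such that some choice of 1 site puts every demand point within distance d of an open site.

Open {P3}.
  Farthest demand point is R3 at distance 10 (to P3); all others are ≤ 10.
With {P1} the worst case is 15.
With {P2} the worst case is 15.
No size-1 selection achieves below 10.

10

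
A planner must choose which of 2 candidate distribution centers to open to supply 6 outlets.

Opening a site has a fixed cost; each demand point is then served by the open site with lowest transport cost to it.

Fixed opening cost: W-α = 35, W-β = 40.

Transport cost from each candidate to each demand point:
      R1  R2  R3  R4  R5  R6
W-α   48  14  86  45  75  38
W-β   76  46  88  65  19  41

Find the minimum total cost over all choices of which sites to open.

325

Open {W-α, W-β}: assign each demand point to its cheapest open site.
  R1→W-α 48, R2→W-α 14, R3→W-α 86, R4→W-α 45, R5→W-β 19, R6→W-α 38
  transport cost 250, fixed 75 → total 325.
Compare {W-α}: transport cost 306 + fixed 35 = 341.
Compare {W-β}: transport cost 335 + fixed 40 = 375.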